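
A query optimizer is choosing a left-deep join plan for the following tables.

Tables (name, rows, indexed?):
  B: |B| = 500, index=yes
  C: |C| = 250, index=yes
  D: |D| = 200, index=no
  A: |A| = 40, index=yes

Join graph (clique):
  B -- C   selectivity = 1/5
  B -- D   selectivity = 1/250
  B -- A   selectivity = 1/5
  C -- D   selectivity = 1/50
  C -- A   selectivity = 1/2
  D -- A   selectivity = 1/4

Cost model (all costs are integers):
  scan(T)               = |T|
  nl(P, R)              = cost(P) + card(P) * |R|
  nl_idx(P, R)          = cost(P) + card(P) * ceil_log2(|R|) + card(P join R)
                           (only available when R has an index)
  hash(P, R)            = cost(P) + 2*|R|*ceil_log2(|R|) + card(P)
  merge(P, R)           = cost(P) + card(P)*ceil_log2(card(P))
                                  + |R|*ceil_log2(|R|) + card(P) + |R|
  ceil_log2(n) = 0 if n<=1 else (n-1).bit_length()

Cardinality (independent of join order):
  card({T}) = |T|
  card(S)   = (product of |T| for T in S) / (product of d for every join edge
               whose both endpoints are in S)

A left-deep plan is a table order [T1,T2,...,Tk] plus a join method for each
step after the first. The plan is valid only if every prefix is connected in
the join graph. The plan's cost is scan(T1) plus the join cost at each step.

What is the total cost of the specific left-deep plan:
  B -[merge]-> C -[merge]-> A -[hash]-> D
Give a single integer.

511230

step 1: scan B: cost=500, card=500
step 2: join C via merge
    card(P join C) = 500*250/(5) = 25000
    cost = 500 + 500*9 + 250*8 + 500 + 250 = 7750
step 3: join A via merge
    card(P join A) = 25000*40/(5*2) = 100000
    cost = 7750 + 25000*15 + 40*6 + 25000 + 40 = 408030
step 4: join D via hash
    card(P join D) = 100000*200/(250*50*4) = 400
    cost = 408030 + 2*200*8 + 100000 = 511230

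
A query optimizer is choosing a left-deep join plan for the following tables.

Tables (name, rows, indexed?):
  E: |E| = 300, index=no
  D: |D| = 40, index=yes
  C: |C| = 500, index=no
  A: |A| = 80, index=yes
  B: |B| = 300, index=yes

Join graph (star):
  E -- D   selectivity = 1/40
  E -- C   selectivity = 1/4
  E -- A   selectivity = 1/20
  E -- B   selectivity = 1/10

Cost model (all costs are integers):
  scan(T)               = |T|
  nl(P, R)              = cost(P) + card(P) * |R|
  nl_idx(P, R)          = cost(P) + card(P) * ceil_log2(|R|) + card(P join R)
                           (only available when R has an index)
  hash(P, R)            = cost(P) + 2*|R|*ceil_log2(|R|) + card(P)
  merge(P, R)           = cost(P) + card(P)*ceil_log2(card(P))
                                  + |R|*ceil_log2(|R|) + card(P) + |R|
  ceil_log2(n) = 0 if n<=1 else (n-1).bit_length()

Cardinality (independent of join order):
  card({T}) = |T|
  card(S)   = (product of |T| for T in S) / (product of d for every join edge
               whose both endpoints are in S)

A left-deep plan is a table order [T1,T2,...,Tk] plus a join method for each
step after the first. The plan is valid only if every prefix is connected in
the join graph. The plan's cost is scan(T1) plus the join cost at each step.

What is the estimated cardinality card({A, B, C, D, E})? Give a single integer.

4500000

Tables in S: A(80), B(300), C(500), D(40), E(300)
Edges inside S: E-D(d=40), E-C(d=4), E-A(d=20), E-B(d=10)
numerator = 80 * 300 * 500 * 40 * 300 = 144000000000
denominator = 40 * 4 * 20 * 10 = 32000
card(S) = 144000000000 / 32000 = 4500000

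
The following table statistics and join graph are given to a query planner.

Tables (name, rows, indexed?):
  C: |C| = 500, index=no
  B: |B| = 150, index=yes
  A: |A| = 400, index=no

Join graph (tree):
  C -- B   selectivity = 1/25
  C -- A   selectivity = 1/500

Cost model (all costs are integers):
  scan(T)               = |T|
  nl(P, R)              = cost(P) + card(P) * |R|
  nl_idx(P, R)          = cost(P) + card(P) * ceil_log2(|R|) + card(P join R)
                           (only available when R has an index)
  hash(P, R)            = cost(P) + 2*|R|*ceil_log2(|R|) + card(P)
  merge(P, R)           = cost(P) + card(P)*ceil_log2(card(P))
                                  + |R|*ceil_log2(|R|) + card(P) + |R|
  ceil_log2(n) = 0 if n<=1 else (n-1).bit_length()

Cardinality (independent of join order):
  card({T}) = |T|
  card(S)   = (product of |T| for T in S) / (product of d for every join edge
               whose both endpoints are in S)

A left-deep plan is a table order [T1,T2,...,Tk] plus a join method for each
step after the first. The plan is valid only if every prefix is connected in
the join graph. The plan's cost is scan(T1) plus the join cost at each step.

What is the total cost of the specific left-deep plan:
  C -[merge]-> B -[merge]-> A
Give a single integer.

49850

step 1: scan C: cost=500, card=500
step 2: join B via merge
    card(P join B) = 500*150/(25) = 3000
    cost = 500 + 500*9 + 150*8 + 500 + 150 = 6850
step 3: join A via merge
    card(P join A) = 3000*400/(500) = 2400
    cost = 6850 + 3000*12 + 400*9 + 3000 + 400 = 49850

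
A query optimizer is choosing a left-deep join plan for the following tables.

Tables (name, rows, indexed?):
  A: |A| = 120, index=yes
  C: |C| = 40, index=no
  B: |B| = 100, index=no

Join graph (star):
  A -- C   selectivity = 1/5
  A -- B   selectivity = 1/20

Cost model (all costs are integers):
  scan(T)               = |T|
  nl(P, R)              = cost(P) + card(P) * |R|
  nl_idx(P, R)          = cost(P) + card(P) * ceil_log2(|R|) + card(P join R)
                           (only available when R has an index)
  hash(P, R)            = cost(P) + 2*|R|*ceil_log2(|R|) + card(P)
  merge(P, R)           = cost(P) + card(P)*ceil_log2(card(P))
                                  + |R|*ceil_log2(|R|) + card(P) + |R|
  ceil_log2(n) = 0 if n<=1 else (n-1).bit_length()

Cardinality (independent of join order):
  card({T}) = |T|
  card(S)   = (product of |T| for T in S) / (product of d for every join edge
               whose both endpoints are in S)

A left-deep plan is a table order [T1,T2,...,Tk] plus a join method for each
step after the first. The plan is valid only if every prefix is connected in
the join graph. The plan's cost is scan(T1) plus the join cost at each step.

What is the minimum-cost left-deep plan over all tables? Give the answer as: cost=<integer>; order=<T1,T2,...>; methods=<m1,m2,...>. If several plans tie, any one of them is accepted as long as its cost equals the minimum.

cost=2480; order=B,A,C; methods=nl_idx,hash

Selinger DP (subsets sized 1..n):
  {A}: scan cost=120, card=120
  {C}: scan cost=40, card=40
  {B}: scan cost=100, card=100
  {AC}: card=960; try (C,hash)→720, (A,merge)→1280, (A,nl_idx)→1280, (C,merge)→1360, (A,hash)→1760, (A,nl)→4840 …(+1); best=720 via (C,hash)
  {AB}: card=600; try (A,nl_idx)→1400, (B,hash)→1640, (A,merge)→1860, (B,merge)→1880, (A,hash)→1880, (A,nl)→12100 …(+1); best=1400 via (A,nl_idx)
  {ABC}: card=4800; try (C,hash)→2480, (B,hash)→3080, (C,merge)→8280, (B,merge)→12080, (C,nl)→25400, (B,nl)→96720; best=2480 via (C,hash)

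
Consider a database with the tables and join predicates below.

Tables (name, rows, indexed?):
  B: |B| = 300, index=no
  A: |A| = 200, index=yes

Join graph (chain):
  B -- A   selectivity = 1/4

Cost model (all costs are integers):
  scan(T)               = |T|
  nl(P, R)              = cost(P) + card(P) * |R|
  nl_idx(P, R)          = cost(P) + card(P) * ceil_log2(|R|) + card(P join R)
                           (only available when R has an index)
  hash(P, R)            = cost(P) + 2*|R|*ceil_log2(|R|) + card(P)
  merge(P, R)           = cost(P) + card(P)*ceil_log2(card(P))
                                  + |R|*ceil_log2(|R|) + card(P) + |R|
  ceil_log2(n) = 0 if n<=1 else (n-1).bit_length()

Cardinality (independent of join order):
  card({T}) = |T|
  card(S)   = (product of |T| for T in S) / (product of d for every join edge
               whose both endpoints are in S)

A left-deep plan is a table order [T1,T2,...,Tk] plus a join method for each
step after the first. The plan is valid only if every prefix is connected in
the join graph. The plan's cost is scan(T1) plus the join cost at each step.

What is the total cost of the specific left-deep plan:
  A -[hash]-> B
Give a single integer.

step 1: scan A: cost=200, card=200
step 2: join B via hash
    card(P join B) = 200*300/(4) = 15000
    cost = 200 + 2*300*9 + 200 = 5800

5800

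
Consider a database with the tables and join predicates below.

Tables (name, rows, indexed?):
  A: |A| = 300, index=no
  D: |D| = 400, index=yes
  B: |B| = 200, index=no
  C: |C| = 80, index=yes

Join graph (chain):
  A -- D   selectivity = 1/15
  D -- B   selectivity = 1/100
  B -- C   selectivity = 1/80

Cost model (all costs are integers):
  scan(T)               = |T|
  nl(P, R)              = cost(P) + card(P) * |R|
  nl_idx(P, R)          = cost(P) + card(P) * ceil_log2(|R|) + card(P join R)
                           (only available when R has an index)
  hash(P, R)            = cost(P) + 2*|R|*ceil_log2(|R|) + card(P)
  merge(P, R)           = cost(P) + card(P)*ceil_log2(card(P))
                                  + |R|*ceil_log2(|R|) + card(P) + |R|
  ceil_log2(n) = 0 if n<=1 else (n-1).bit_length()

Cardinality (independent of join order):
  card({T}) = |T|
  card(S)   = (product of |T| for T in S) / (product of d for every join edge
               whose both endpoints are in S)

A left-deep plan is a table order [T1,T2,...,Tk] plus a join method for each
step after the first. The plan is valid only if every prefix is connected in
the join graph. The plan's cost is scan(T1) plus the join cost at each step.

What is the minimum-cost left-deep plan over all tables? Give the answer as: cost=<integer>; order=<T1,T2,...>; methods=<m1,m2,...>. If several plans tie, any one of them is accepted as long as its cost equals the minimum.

Selinger DP (subsets sized 1..n):
  {A}: scan cost=300, card=300
  {D}: scan cost=400, card=400
  {B}: scan cost=200, card=200
  {C}: scan cost=80, card=80
  {AD}: card=8000; try (A,hash)→6200, (D,merge)→7300, (A,merge)→7400, (D,hash)→7800, (D,nl_idx)→11000, (D,nl)→120300 …(+1); best=6200 via (A,hash)
  {BD}: card=800; try (D,nl_idx)→2800, (B,hash)→4000, (D,merge)→6000, (B,merge)→6200, (D,hash)→7600, (D,nl)→80200 …(+1); best=2800 via (D,nl_idx)
  {BC}: card=200; try (C,hash)→1520, (C,nl_idx)→1800, (B,merge)→2520, (C,merge)→2640, (B,hash)→3360, (B,nl)→16080 …(+1); best=1520 via (C,hash)
  {ABD}: card=16000; try (A,hash)→9000, (A,merge)→14600, (B,hash)→17400, (B,merge)→120000, (A,nl)→242800, (B,nl)→1606200; best=9000 via (A,hash)
  {BCD}: card=800; try (D,nl_idx)→4120, (C,hash)→4720, (D,merge)→7320, (D,hash)→8920, (C,nl_idx)→9200, (C,merge)→12240 …(+2); best=4120 via (D,nl_idx)
  {ABCD}: card=16000; try (A,hash)→10320, (A,merge)→15920, (C,hash)→26120, (C,nl_idx)→137000, (A,nl)→244120, (C,merge)→249640 …(+1); best=10320 via (A,hash)

cost=10320; order=B,C,D,A; methods=hash,nl_idx,hash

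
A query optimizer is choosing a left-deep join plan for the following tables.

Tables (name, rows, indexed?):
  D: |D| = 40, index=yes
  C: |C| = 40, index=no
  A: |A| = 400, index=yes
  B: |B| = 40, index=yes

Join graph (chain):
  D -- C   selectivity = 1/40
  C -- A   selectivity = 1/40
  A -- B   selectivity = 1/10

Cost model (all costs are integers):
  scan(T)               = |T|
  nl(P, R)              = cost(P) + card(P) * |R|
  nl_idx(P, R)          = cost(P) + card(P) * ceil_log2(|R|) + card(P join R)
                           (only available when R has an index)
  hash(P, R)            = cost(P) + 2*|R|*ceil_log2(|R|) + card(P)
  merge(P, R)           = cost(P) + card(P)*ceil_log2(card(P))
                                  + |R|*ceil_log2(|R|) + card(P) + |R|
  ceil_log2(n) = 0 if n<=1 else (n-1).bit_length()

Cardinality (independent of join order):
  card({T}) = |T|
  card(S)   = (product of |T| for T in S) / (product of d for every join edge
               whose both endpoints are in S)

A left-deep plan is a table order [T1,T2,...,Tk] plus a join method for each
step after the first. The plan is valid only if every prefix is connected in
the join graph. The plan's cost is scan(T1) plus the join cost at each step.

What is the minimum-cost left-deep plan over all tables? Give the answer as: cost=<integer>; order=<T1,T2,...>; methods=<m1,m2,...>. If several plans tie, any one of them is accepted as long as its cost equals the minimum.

Selinger DP (subsets sized 1..n):
  {D}: scan cost=40, card=40
  {C}: scan cost=40, card=40
  {A}: scan cost=400, card=400
  {B}: scan cost=40, card=40
  {CD}: card=40; try (D,nl_idx)→320, (D,hash)→560, (C,hash)→560, (D,merge)→600, (C,merge)→600, (D,nl)→1640 …(+1); best=320 via (D,nl_idx)
  {AC}: card=400; try (A,nl_idx)→800, (C,hash)→1280, (A,merge)→4320, (C,merge)→4680, (A,hash)→7280, (A,nl)→16040 …(+1); best=800 via (A,nl_idx)
  {AB}: card=1600; try (B,hash)→1280, (A,nl_idx)→2000, (A,merge)→4320, (B,nl_idx)→4400, (B,merge)→4680, (A,hash)→7280 …(+2); best=1280 via (B,hash)
  {ACD}: card=400; try (A,nl_idx)→1080, (D,hash)→1680, (D,nl_idx)→3600, (A,merge)→4600, (D,merge)→5080, (A,hash)→7560 …(+2); best=1080 via (A,nl_idx)
  {ABC}: card=1600; try (B,hash)→1680, (C,hash)→3360, (B,nl_idx)→4800, (B,merge)→5080, (B,nl)→16800, (C,merge)→20760 …(+1); best=1680 via (B,hash)
  {ABCD}: card=1600; try (B,hash)→1960, (D,hash)→3760, (B,nl_idx)→5080, (B,merge)→5360, (D,nl_idx)→12880, (B,nl)→17080 …(+2); best=1960 via (B,hash)

cost=1960; order=C,D,A,B; methods=nl_idx,nl_idx,hash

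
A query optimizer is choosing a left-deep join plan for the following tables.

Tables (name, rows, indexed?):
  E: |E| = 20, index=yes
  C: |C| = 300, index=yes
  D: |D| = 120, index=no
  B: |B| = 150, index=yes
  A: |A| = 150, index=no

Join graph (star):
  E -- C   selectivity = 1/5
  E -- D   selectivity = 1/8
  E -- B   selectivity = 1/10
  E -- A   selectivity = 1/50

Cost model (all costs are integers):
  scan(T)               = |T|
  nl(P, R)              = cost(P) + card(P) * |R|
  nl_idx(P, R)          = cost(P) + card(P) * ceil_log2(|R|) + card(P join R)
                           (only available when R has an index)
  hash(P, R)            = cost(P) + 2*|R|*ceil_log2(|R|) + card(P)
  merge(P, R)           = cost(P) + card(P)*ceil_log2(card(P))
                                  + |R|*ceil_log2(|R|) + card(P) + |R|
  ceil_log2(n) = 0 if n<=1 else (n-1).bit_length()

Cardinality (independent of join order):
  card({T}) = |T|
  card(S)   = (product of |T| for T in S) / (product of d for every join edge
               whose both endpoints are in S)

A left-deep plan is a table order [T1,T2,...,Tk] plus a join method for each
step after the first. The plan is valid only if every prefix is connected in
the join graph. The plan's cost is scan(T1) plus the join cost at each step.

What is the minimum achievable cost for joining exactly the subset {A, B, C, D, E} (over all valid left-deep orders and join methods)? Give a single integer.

Selinger DP over subsets of {A,B,C,D,E}:
  {E}: scan cost=20, card=20
  {C}: scan cost=300, card=300
  {D}: scan cost=120, card=120
  {B}: scan cost=150, card=150
  {A}: scan cost=150, card=150
  {CE}: card=1200; try (E,hash)→800, (C,nl_idx)→1400, (E,nl_idx)→3000, (C,merge)→3140, (E,merge)→3420, (C,hash)→5440 …(+2); best=800 via (E,hash)
  {DE}: card=300; try (E,hash)→440, (E,nl_idx)→1020, (D,merge)→1100, (E,merge)→1200, (D,hash)→1720, (D,nl)→2420 …(+1); best=440 via (E,hash)
  {BE}: card=300; try (B,nl_idx)→480, (E,hash)→500, (E,nl_idx)→1200, (B,merge)→1490, (E,merge)→1620, (B,hash)→2440 …(+2); best=480 via (B,nl_idx)
  {AE}: card=60; try (E,hash)→500, (E,nl_idx)→960, (A,merge)→1490, (E,merge)→1620, (A,hash)→2440, (A,nl)→3020 …(+1); best=500 via (E,hash)
  {CDE}: card=18000; try (D,hash)→3680, (C,hash)→6140, (C,merge)→6440, (D,merge)→16160, (C,nl_idx)→21140, (C,nl)→90440 …(+1); best=3680 via (D,hash)
  {BCE}: card=18000; try (B,hash)→4400, (C,hash)→6180, (C,merge)→6480, (B,merge)→16550, (C,nl_idx)→21180, (B,nl_idx)→28400 …(+2); best=4400 via (B,hash)
  {ACE}: card=3600; try (C,merge)→3920, (A,hash)→4400, (C,nl_idx)→4640, (C,hash)→5960, (A,merge)→16550, (C,nl)→18500 …(+1); best=3920 via (C,merge)
  {BDE}: card=4500; try (D,hash)→2460, (B,hash)→3140, (D,merge)→4440, (B,merge)→4790, (B,nl_idx)→7340, (D,nl)→36480 …(+1); best=2460 via (D,hash)
  {ADE}: card=900; try (D,merge)→1880, (D,hash)→2240, (A,hash)→3140, (A,merge)→4790, (D,nl)→7700, (A,nl)→45440; best=1880 via (D,merge)
  {ABE}: card=900; try (B,nl_idx)→1880, (B,merge)→2270, (B,hash)→2960, (A,hash)→3180, (A,merge)→4830, (B,nl)→9500 …(+1); best=1880 via (B,nl_idx)
  {BCDE}: card=270000; try (C,hash)→12360, (D,hash)→24080, (B,hash)→24080, (C,merge)→68460, (B,merge)→293030, (D,merge)→293360 …(+5); best=12360 via (C,hash)
  {ACDE}: card=54000; try (C,hash)→8180, (D,hash)→9200, (C,merge)→14780, (A,hash)→24080, (D,merge)→51680, (C,nl_idx)→63980 …(+4); best=8180 via (C,hash)
  {ABCE}: card=54000; try (C,hash)→8180, (B,hash)→9920, (C,merge)→14780, (A,hash)→24800, (B,merge)→52070, (C,nl_idx)→63980 …(+5); best=8180 via (C,hash)
  {ABDE}: card=13500; try (D,hash)→4460, (B,hash)→5180, (A,hash)→9360, (D,merge)→12740, (B,merge)→13130, (B,nl_idx)→22580 …(+4); best=4460 via (D,hash)
  {ABCDE}: card=810000; try (C,hash)→23360, (D,hash)→63860, (B,hash)→64580, (C,merge)→209960, (A,hash)→284760, (D,merge)→927140 …(+8); best=23360 via (C,hash)

23360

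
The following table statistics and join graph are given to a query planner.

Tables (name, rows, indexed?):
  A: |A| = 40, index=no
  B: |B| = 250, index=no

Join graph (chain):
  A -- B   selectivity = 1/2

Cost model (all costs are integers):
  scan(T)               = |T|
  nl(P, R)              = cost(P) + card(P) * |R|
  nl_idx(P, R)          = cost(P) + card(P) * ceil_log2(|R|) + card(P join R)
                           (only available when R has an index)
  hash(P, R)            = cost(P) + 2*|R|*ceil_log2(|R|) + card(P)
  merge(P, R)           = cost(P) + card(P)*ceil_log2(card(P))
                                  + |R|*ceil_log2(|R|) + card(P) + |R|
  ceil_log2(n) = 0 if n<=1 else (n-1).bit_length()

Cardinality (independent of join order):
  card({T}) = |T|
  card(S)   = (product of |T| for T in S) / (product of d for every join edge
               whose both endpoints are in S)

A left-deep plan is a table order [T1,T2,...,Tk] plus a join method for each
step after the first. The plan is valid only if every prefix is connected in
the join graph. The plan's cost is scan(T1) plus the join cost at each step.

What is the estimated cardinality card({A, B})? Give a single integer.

5000

Tables in S: A(40), B(250)
Edges inside S: A-B(d=2)
numerator = 40 * 250 = 10000
denominator = 2 = 2
card(S) = 10000 / 2 = 5000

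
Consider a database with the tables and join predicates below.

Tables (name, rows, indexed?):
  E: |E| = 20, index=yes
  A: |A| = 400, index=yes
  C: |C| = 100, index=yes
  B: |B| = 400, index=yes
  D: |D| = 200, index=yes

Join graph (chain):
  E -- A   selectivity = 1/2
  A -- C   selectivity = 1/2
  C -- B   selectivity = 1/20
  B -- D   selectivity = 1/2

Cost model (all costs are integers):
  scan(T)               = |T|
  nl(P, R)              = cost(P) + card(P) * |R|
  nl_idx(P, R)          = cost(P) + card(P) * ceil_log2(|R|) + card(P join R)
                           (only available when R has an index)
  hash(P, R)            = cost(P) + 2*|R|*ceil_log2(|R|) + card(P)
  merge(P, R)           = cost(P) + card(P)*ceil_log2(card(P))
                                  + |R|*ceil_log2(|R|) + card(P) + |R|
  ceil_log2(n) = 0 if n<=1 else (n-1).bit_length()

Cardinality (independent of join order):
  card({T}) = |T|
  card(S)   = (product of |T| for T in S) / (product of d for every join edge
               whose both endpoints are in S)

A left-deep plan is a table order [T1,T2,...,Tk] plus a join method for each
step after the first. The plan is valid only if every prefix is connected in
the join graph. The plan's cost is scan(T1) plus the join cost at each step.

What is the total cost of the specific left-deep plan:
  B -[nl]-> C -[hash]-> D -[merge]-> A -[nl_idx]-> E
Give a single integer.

603849600

step 1: scan B: cost=400, card=400
step 2: join C via nl
    card(P join C) = 400*100/(20) = 2000
    cost = 400 + 400*100 = 40400
step 3: join D via hash
    card(P join D) = 2000*200/(2) = 200000
    cost = 40400 + 2*200*8 + 2000 = 45600
step 4: join A via merge
    card(P join A) = 200000*400/(2) = 40000000
    cost = 45600 + 200000*18 + 400*9 + 200000 + 400 = 3849600
step 5: join E via nl_idx
    card(P join E) = 40000000*20/(2) = 400000000
    cost = 3849600 + 40000000*5 + 400000000 = 603849600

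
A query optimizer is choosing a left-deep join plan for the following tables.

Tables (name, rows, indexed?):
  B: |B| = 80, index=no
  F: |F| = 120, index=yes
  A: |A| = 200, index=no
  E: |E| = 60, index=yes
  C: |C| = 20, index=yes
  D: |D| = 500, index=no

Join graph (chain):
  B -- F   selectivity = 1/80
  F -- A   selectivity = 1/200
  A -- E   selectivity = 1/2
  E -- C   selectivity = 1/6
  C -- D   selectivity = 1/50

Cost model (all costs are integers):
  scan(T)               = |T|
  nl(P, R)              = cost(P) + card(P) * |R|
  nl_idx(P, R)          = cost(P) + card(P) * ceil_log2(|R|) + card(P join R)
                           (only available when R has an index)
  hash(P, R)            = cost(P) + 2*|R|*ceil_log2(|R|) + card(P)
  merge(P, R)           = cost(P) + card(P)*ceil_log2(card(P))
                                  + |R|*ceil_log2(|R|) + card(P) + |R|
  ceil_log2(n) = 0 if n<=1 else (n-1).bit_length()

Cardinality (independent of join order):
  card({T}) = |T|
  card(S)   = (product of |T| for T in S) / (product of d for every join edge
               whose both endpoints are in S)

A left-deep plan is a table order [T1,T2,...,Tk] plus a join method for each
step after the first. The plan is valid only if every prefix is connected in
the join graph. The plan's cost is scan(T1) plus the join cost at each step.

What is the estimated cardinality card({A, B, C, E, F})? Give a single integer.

12000

Tables in S: A(200), B(80), C(20), E(60), F(120)
Edges inside S: B-F(d=80), F-A(d=200), A-E(d=2), E-C(d=6)
numerator = 200 * 80 * 20 * 60 * 120 = 2304000000
denominator = 80 * 200 * 2 * 6 = 192000
card(S) = 2304000000 / 192000 = 12000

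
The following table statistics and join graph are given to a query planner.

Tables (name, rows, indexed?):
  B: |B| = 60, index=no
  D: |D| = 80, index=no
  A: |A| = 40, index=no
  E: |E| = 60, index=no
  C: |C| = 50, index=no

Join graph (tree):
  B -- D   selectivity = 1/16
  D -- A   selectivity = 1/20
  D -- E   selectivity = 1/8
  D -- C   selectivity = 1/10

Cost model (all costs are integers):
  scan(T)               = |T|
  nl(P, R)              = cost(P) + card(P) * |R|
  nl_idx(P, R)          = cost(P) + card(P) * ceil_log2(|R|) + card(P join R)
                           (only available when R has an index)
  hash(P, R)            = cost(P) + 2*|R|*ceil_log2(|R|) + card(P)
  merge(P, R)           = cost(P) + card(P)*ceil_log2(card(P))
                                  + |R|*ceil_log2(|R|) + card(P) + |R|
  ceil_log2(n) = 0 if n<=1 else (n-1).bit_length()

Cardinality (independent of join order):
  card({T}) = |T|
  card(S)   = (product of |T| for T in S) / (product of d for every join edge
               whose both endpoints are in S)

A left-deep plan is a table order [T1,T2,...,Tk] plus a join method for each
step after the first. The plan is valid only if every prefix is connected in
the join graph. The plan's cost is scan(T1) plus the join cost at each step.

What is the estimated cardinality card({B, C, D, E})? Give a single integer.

11250

Tables in S: B(60), C(50), D(80), E(60)
Edges inside S: B-D(d=16), D-E(d=8), D-C(d=10)
numerator = 60 * 50 * 80 * 60 = 14400000
denominator = 16 * 8 * 10 = 1280
card(S) = 14400000 / 1280 = 11250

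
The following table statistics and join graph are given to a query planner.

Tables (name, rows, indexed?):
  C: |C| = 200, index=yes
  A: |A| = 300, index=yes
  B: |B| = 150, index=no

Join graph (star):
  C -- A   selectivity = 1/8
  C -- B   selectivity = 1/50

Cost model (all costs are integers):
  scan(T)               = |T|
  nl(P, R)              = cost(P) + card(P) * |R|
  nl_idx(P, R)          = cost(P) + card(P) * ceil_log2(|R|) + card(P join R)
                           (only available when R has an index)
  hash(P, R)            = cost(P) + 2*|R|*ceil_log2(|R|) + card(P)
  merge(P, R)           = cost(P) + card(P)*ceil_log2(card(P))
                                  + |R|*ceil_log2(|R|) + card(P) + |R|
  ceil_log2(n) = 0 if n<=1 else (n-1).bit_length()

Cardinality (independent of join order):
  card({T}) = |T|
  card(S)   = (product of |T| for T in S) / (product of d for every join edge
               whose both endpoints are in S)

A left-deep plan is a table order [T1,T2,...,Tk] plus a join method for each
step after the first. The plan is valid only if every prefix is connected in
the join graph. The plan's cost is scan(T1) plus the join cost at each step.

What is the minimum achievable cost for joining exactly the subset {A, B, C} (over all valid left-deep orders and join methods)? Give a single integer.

7950

Selinger DP over subsets of {A,B,C}:
  {C}: scan cost=200, card=200
  {A}: scan cost=300, card=300
  {B}: scan cost=150, card=150
  {AC}: card=7500; try (C,hash)→3800, (A,merge)→5000, (C,merge)→5100, (A,hash)→5800, (A,nl_idx)→9500, (C,nl_idx)→10200 …(+2); best=3800 via (C,hash)
  {BC}: card=600; try (C,nl_idx)→1950, (B,hash)→2800, (C,merge)→3300, (B,merge)→3350, (C,hash)→3500, (C,nl)→30150 …(+1); best=1950 via (C,nl_idx)
  {ABC}: card=22500; try (A,hash)→7950, (A,merge)→11550, (B,hash)→13700, (A,nl_idx)→29850, (B,merge)→110150, (A,nl)→181950 …(+1); best=7950 via (A,hash)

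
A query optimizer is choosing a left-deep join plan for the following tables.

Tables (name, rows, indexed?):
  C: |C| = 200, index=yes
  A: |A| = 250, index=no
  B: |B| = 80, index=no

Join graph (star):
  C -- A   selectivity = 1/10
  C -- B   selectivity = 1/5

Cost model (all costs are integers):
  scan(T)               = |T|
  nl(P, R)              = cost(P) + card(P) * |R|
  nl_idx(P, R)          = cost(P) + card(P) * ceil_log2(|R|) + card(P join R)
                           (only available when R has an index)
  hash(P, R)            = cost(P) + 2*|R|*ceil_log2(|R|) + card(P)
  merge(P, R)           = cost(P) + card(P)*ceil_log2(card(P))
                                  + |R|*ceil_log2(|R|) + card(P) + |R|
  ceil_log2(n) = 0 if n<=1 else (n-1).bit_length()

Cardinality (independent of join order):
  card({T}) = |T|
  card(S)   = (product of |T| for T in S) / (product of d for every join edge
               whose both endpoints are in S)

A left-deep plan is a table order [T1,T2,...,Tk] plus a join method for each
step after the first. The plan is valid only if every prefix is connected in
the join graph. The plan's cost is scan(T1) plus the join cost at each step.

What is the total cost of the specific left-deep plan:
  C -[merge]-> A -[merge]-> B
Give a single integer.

step 1: scan C: cost=200, card=200
step 2: join A via merge
    card(P join A) = 200*250/(10) = 5000
    cost = 200 + 200*8 + 250*8 + 200 + 250 = 4250
step 3: join B via merge
    card(P join B) = 5000*80/(5) = 80000
    cost = 4250 + 5000*13 + 80*7 + 5000 + 80 = 74890

74890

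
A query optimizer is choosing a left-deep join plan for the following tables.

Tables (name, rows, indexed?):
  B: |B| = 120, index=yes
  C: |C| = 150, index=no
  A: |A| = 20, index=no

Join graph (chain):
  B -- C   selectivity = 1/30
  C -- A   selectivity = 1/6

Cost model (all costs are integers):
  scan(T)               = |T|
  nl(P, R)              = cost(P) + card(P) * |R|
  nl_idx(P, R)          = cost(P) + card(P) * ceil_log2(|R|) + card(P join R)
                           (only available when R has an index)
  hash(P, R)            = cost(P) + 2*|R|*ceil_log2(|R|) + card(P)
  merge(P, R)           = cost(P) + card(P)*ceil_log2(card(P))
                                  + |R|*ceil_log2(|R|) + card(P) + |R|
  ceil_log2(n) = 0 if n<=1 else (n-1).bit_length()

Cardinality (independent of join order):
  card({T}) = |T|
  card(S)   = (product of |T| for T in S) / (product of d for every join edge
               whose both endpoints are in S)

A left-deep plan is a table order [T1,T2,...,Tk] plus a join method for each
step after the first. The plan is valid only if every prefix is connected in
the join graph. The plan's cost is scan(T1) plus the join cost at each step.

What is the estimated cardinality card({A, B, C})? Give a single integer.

Tables in S: A(20), B(120), C(150)
Edges inside S: B-C(d=30), C-A(d=6)
numerator = 20 * 120 * 150 = 360000
denominator = 30 * 6 = 180
card(S) = 360000 / 180 = 2000

2000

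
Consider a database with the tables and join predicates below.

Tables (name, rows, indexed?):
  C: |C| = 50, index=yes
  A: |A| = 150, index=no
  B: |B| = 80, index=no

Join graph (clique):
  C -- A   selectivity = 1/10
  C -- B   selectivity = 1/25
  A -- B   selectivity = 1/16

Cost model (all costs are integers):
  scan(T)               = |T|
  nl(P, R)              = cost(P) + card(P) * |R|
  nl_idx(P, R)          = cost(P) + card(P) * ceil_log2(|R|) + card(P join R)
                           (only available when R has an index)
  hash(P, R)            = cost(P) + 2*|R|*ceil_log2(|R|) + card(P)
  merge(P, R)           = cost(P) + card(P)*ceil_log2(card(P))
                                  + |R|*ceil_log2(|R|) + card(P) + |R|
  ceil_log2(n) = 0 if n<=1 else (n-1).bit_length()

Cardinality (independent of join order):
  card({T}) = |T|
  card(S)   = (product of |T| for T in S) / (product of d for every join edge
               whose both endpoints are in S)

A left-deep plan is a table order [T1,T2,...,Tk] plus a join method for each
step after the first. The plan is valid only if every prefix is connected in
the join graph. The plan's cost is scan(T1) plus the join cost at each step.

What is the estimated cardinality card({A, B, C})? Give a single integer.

Tables in S: A(150), B(80), C(50)
Edges inside S: C-A(d=10), C-B(d=25), A-B(d=16)
numerator = 150 * 80 * 50 = 600000
denominator = 10 * 25 * 16 = 4000
card(S) = 600000 / 4000 = 150

150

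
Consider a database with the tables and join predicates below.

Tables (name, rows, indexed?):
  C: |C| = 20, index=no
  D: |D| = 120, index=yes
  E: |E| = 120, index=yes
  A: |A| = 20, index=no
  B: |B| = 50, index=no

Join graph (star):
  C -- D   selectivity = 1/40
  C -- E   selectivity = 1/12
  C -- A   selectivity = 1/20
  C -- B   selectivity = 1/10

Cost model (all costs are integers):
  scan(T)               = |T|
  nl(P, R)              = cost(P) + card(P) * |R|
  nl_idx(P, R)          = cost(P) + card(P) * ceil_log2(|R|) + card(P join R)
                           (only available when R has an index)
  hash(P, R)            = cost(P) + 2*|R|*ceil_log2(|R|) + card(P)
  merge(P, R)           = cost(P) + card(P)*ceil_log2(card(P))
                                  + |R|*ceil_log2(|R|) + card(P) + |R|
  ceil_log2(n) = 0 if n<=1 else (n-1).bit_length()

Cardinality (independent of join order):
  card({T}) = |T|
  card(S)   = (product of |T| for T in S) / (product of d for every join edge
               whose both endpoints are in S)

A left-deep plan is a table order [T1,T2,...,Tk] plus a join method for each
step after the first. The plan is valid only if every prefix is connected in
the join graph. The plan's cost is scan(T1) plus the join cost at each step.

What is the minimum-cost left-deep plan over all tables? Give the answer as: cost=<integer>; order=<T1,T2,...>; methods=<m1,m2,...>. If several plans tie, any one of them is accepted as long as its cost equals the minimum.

Selinger DP (subsets sized 1..n):
  {C}: scan cost=20, card=20
  {D}: scan cost=120, card=120
  {E}: scan cost=120, card=120
  {A}: scan cost=20, card=20
  {B}: scan cost=50, card=50
  {CD}: card=60; try (D,nl_idx)→220, (C,hash)→440, (D,merge)→1100, (C,merge)→1200, (D,hash)→1720, (D,nl)→2420 …(+1); best=220 via (D,nl_idx)
  {CE}: card=200; try (E,nl_idx)→360, (C,hash)→440, (E,merge)→1100, (C,merge)→1200, (E,hash)→1720, (E,nl)→2420 …(+1); best=360 via (E,nl_idx)
  {AC}: card=20; try (C,hash)→240, (A,hash)→240, (C,merge)→260, (A,merge)→260, (C,nl)→420, (A,nl)→420; best=240 via (C,hash)
  {BC}: card=100; try (C,hash)→300, (B,merge)→490, (C,merge)→520, (B,hash)→640, (B,nl)→1020, (C,nl)→1050; best=300 via (C,hash)
  {CDE}: card=600; try (E,nl_idx)→1240, (E,merge)→1600, (E,hash)→1960, (D,hash)→2240, (D,nl_idx)→2360, (D,merge)→3120 …(+2); best=1240 via (E,nl_idx)
  {ACD}: card=60; try (D,nl_idx)→440, (A,hash)→480, (A,merge)→760, (D,merge)→1320, (A,nl)→1420, (D,hash)→1940 …(+1); best=440 via (D,nl_idx)
  {BCD}: card=300; try (B,hash)→880, (B,merge)→990, (D,nl_idx)→1300, (D,merge)→2060, (D,hash)→2080, (B,nl)→3220 …(+1); best=880 via (B,hash)
  {ACE}: card=200; try (E,nl_idx)→580, (A,hash)→760, (E,merge)→1320, (E,hash)→1940, (A,merge)→2280, (E,nl)→2640 …(+1); best=580 via (E,nl_idx)
  {BCE}: card=1000; try (B,hash)→1160, (E,nl_idx)→2000, (E,merge)→2060, (E,hash)→2080, (B,merge)→2510, (B,nl)→10360 …(+1); best=1160 via (B,hash)
  {ABC}: card=100; try (A,hash)→600, (B,merge)→710, (B,hash)→860, (A,merge)→1220, (B,nl)→1240, (A,nl)→2300; best=600 via (A,hash)
  {ACDE}: card=600; try (E,nl_idx)→1460, (E,merge)→1820, (A,hash)→2040, (E,hash)→2180, (D,hash)→2460, (D,nl_idx)→2580 …(+5); best=1460 via (E,nl_idx)
  {BCDE}: card=3000; try (B,hash)→2440, (E,hash)→2860, (D,hash)→3840, (E,merge)→4840, (E,nl_idx)→5980, (B,merge)→8190 …(+5); best=2440 via (B,hash)
  {ABCD}: card=300; try (B,hash)→1100, (B,merge)→1210, (A,hash)→1380, (D,nl_idx)→1600, (D,merge)→2360, (D,hash)→2380 …(+4); best=1100 via (B,hash)
  {ABCE}: card=1000; try (B,hash)→1380, (E,nl_idx)→2300, (E,merge)→2360, (A,hash)→2360, (E,hash)→2380, (B,merge)→2730 …(+4); best=1380 via (B,hash)
  {ABCDE}: card=3000; try (B,hash)→2660, (E,hash)→3080, (D,hash)→4060, (E,merge)→5060, (A,hash)→5640, (E,nl_idx)→6200 …(+8); best=2660 via (B,hash)

cost=2660; order=A,C,D,E,B; methods=hash,nl_idx,nl_idx,hash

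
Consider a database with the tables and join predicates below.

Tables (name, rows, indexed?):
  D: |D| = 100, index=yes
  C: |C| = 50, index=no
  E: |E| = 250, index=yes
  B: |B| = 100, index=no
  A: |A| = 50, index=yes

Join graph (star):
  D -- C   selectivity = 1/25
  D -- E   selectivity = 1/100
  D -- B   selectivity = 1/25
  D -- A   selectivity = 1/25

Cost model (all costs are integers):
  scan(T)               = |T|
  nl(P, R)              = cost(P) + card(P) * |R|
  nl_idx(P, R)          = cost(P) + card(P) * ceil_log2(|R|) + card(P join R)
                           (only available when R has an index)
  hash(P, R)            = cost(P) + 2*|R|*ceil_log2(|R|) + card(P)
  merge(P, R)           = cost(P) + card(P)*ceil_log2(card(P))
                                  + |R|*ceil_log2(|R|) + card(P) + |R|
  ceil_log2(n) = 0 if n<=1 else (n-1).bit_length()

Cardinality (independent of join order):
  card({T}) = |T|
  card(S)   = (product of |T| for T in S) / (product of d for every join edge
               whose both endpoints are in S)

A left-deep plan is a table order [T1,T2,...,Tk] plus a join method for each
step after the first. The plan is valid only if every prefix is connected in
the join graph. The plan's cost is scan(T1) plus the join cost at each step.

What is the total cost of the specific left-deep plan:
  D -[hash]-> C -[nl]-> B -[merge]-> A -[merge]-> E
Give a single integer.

51400

step 1: scan D: cost=100, card=100
step 2: join C via hash
    card(P join C) = 100*50/(25) = 200
    cost = 100 + 2*50*6 + 100 = 800
step 3: join B via nl
    card(P join B) = 200*100/(25) = 800
    cost = 800 + 200*100 = 20800
step 4: join A via merge
    card(P join A) = 800*50/(25) = 1600
    cost = 20800 + 800*10 + 50*6 + 800 + 50 = 29950
step 5: join E via merge
    card(P join E) = 1600*250/(100) = 4000
    cost = 29950 + 1600*11 + 250*8 + 1600 + 250 = 51400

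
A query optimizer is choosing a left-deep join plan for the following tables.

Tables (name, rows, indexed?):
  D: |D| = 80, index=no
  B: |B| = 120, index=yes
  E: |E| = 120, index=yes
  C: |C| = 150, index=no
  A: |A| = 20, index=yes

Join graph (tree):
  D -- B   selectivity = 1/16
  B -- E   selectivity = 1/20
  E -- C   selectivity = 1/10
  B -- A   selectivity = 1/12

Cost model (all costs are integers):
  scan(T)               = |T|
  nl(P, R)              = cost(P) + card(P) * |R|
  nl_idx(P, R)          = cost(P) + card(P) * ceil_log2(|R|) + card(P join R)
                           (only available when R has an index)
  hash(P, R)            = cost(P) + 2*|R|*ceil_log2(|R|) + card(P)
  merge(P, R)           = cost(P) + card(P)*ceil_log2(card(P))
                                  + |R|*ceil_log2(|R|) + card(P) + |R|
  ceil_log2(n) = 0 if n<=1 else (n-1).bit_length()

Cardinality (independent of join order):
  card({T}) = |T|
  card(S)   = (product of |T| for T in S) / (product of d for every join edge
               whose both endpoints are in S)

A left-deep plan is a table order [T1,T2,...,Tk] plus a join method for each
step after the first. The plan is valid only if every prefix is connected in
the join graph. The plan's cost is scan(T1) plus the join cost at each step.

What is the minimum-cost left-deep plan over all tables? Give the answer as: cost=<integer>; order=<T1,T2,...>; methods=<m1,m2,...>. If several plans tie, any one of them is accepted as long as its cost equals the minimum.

Selinger DP (subsets sized 1..n):
  {D}: scan cost=80, card=80
  {B}: scan cost=120, card=120
  {E}: scan cost=120, card=120
  {C}: scan cost=150, card=150
  {A}: scan cost=20, card=20
  {BD}: card=600; try (B,nl_idx)→1240, (D,hash)→1360, (B,merge)→1680, (D,merge)→1720, (B,hash)→1840, (B,nl)→9680 …(+1); best=1240 via (B,nl_idx)
  {BE}: card=720; try (E,nl_idx)→1680, (B,nl_idx)→1680, (E,hash)→1920, (B,hash)→1920, (E,merge)→2040, (B,merge)→2040 …(+2); best=1680 via (E,nl_idx)
  {AB}: card=200; try (B,nl_idx)→360, (A,hash)→440, (A,nl_idx)→920, (B,merge)→1100, (A,merge)→1200, (B,hash)→1720 …(+2); best=360 via (B,nl_idx)
  {CE}: card=1800; try (E,hash)→1980, (C,merge)→2430, (E,merge)→2460, (C,hash)→2640, (E,nl_idx)→3000, (C,nl)→18120 …(+1); best=1980 via (E,hash)
  {BDE}: card=3600; try (E,hash)→3520, (D,hash)→3520, (E,merge)→8800, (E,nl_idx)→9040, (D,merge)→10240, (D,nl)→59280 …(+1); best=3520 via (E,hash)
  {ABD}: card=1000; try (D,hash)→1680, (A,hash)→2040, (D,merge)→2800, (A,nl_idx)→5240, (A,merge)→7960, (A,nl)→13240 …(+1); best=1680 via (D,hash)
  {BCE}: card=10800; try (C,hash)→4800, (B,hash)→5460, (C,merge)→10950, (B,merge)→24540, (B,nl_idx)→25380, (C,nl)→109680 …(+1); best=4800 via (C,hash)
  {ABE}: card=1200; try (E,hash)→2240, (A,hash)→2600, (E,nl_idx)→2960, (E,merge)→3120, (A,nl_idx)→6480, (A,merge)→9720 …(+2); best=2240 via (E,hash)
  {BCDE}: card=54000; try (C,hash)→9520, (D,hash)→16720, (C,merge)→51670, (D,merge)→167440, (C,nl)→543520, (D,nl)→868800; best=9520 via (C,hash)
  {ABDE}: card=6000; try (E,hash)→4360, (D,hash)→4560, (A,hash)→7320, (E,merge)→13640, (E,nl_idx)→14680, (D,merge)→17280 …(+5); best=4360 via (E,hash)
  {ABCE}: card=18000; try (C,hash)→5840, (A,hash)→15800, (C,merge)→17990, (A,nl_idx)→76800, (A,merge)→166920, (C,nl)→182240 …(+1); best=5840 via (C,hash)
  {ABCDE}: card=90000; try (C,hash)→12760, (D,hash)→24960, (A,hash)→63720, (C,merge)→89710, (D,merge)→294480, (A,nl_idx)→369520 …(+4); best=12760 via (C,hash)

cost=12760; order=A,B,D,E,C; methods=nl_idx,hash,hash,hash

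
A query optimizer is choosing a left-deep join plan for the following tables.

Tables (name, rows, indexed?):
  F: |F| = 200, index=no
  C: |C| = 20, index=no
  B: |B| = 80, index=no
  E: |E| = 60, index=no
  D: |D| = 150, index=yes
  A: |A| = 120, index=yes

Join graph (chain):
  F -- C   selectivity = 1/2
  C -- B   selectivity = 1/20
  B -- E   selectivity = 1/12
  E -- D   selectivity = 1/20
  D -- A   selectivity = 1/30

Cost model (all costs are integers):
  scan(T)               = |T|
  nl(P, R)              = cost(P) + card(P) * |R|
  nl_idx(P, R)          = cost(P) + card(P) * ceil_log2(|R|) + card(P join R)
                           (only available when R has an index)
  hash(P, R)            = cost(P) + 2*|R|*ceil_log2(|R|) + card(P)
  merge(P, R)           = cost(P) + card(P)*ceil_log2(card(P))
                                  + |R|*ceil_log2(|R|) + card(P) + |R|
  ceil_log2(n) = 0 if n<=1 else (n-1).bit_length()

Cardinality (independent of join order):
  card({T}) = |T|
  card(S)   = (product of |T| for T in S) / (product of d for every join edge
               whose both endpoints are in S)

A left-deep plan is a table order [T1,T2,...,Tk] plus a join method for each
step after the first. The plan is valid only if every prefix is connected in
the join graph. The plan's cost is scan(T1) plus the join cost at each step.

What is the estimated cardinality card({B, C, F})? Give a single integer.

8000

Tables in S: B(80), C(20), F(200)
Edges inside S: F-C(d=2), C-B(d=20)
numerator = 80 * 20 * 200 = 320000
denominator = 2 * 20 = 40
card(S) = 320000 / 40 = 8000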